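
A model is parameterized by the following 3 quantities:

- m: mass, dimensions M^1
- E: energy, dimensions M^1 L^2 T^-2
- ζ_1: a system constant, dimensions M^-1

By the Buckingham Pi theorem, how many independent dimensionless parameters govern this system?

There are 3 variables and 3 base dimensions (M, L, T).
The dimension matrix has rank 2 (less than 3: the dimension vectors are linearly dependent).
Independent dimensionless groups: 3 − 2 = 1.

1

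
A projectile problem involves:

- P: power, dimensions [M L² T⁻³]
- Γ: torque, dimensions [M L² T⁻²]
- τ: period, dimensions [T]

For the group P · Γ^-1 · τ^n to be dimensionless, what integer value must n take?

1

Balance the T exponent: (1)·n from τ, plus (-3) − (-2) = -1 from the rest, must sum to zero.
n − 1 = 0, so n = 1.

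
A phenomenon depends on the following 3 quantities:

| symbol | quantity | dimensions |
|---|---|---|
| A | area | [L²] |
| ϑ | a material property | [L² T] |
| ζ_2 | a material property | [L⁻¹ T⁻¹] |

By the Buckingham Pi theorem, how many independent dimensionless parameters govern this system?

There are 3 variables and 2 base dimensions (L, T).
The dimension matrix has rank 2.
Independent dimensionless groups: 3 − 2 = 1.

1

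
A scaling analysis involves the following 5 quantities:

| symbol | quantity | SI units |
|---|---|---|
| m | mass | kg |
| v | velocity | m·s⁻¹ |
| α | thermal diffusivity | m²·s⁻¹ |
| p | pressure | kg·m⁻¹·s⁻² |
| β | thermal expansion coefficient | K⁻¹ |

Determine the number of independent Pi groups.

There are 5 variables and 4 base dimensions (M, L, T, Θ).
The dimension matrix has rank 4.
Independent dimensionless groups: 5 − 4 = 1.

1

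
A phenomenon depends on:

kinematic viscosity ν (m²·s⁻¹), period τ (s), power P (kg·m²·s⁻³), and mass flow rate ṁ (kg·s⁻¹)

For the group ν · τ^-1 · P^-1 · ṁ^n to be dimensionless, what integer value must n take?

1

Balance the M exponent: (1)·n from ṁ, plus (0) − (0) − (1) = -1 from the rest, must sum to zero.
n − 1 = 0, so n = 1.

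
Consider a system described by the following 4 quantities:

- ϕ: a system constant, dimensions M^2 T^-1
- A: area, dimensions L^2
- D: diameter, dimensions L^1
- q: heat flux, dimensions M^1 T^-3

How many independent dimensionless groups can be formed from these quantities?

There are 4 variables and 3 base dimensions (M, L, T).
The dimension matrix has rank 3.
Independent dimensionless groups: 4 − 3 = 1.

1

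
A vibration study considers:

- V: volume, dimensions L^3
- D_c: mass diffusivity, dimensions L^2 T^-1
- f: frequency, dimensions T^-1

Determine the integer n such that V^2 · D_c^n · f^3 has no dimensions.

-3

Balance the L exponent: (2)·n from D_c, plus 2·(3) + 3·(0) = 6 from the rest, must sum to zero.
2n + 6 = 0, so n = -3.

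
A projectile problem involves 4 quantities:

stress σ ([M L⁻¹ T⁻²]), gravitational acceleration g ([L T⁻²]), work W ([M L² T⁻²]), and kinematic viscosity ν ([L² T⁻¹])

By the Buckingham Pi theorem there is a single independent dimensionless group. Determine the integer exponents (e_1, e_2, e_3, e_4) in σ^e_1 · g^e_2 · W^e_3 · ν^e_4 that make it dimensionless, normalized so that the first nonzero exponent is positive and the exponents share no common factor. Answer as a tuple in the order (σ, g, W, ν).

(1, -1, -1, 2)

M: e_1·(1) + e_2·(0) + e_3·(1) + e_4·(0) = 0
L: e_1·(-1) + e_2·(1) + e_3·(2) + e_4·(2) = 0
T: e_1·(-2) + e_2·(-2) + e_3·(-2) + e_4·(-1) = 0
Solving this homogeneous linear system for the smallest-integer solution (first nonzero entry positive) gives (1, -1, -1, 2).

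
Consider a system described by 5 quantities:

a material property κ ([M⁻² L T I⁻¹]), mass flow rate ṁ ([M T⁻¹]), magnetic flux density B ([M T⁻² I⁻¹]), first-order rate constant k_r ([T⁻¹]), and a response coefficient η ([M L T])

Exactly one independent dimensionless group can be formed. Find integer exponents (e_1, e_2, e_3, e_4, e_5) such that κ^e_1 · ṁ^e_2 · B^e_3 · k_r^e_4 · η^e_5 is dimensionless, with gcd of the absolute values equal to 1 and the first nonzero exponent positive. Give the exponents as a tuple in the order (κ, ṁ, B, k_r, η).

M: e_1·(-2) + e_2·(1) + e_3·(1) + e_4·(0) + e_5·(1) = 0
L: e_1·(1) + e_2·(0) + e_3·(0) + e_4·(0) + e_5·(1) = 0
T: e_1·(1) + e_2·(-1) + e_3·(-2) + e_4·(-1) + e_5·(1) = 0
I: e_1·(-1) + e_2·(0) + e_3·(-1) + e_4·(0) + e_5·(0) = 0
Solving this homogeneous linear system for the smallest-integer solution (first nonzero entry positive) gives (1, 4, -1, -2, -1).

(1, 4, -1, -2, -1)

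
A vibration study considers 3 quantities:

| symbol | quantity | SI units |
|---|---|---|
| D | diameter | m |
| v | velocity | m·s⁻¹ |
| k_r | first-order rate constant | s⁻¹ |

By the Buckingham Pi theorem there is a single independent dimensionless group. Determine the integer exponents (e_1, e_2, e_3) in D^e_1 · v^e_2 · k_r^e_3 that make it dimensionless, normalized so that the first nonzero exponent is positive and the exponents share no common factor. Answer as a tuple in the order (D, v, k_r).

L: e_1·(1) + e_2·(1) + e_3·(0) = 0
T: e_1·(0) + e_2·(-1) + e_3·(-1) = 0
Solving this homogeneous linear system for the smallest-integer solution (first nonzero entry positive) gives (1, -1, 1).

(1, -1, 1)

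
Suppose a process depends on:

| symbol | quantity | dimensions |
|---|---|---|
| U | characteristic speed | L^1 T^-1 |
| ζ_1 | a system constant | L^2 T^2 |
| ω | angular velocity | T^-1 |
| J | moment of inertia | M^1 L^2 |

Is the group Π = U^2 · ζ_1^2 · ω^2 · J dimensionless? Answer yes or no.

Sum the exponent of each base dimension across the product:
  M: 2·[U]_M + 2·[ζ_1]_M + 2·[ω]_M + [J]_M = 2·(0) + 2·(0) + 2·(0) + (1) = 1
  L: 2·[U]_L + 2·[ζ_1]_L + 2·[ω]_L + [J]_L = 2·(1) + 2·(2) + 2·(0) + (2) = 8
  T: 2·[U]_T + 2·[ζ_1]_T + 2·[ω]_T + [J]_T = 2·(-1) + 2·(2) + 2·(-1) + (0) = 0
Net dimensions [M L⁸] ≠ [1] — not dimensionless.

no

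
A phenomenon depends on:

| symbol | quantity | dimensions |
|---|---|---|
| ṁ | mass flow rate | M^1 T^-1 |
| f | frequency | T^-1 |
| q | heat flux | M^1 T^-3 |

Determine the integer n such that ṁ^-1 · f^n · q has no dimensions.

-2

Balance the T exponent: (-1)·n from f, plus −(-1) + (-3) = -2 from the rest, must sum to zero.
−n − 2 = 0, so n = -2.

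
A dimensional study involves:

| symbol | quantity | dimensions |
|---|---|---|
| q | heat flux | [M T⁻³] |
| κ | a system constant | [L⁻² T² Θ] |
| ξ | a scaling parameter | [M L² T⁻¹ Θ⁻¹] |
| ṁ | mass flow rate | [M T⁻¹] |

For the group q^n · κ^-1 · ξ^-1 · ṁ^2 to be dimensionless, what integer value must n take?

Balance the M exponent: (1)·n from q, plus −(0) − (1) + 2·(1) = 1 from the rest, must sum to zero.
n + 1 = 0, so n = -1.

-1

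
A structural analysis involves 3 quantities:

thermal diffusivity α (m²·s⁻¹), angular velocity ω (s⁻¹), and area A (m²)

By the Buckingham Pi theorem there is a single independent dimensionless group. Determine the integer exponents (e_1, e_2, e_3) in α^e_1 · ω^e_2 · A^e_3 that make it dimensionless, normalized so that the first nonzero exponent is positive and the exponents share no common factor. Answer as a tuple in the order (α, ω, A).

L: e_1·(2) + e_2·(0) + e_3·(2) = 0
T: e_1·(-1) + e_2·(-1) + e_3·(0) = 0
Solving this homogeneous linear system for the smallest-integer solution (first nonzero entry positive) gives (1, -1, -1).

(1, -1, -1)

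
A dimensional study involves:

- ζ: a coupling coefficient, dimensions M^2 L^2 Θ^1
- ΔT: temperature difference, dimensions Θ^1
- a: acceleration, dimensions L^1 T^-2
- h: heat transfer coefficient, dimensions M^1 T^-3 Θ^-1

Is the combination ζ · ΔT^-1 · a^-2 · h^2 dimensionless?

no

Sum the exponent of each base dimension across the product:
  M: [ζ]_M − [ΔT]_M − 2·[a]_M + 2·[h]_M = (2) − (0) − 2·(0) + 2·(1) = 4
  L: [ζ]_L − [ΔT]_L − 2·[a]_L + 2·[h]_L = (2) − (0) − 2·(1) + 2·(0) = 0
  T: [ζ]_T − [ΔT]_T − 2·[a]_T + 2·[h]_T = (0) − (0) − 2·(-2) + 2·(-3) = -2
  Θ: [ζ]_Θ − [ΔT]_Θ − 2·[a]_Θ + 2·[h]_Θ = (1) − (1) − 2·(0) + 2·(-1) = -2
Net dimensions [M⁴ T⁻² Θ⁻²] ≠ [1] — not dimensionless.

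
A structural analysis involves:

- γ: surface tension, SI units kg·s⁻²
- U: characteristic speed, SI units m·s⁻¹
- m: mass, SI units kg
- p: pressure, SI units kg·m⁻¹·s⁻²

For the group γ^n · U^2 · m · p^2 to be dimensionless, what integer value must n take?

-3

Balance the M exponent: (1)·n from γ, plus 2·(0) + (1) + 2·(1) = 3 from the rest, must sum to zero.
n + 3 = 0, so n = -3.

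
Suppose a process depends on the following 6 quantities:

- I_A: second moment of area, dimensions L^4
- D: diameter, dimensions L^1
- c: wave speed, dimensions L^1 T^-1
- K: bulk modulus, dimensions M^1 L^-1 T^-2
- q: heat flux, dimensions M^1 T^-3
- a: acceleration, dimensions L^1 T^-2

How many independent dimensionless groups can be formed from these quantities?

There are 6 variables and 3 base dimensions (M, L, T).
The dimension matrix has rank 3.
Independent dimensionless groups: 6 − 3 = 3.

3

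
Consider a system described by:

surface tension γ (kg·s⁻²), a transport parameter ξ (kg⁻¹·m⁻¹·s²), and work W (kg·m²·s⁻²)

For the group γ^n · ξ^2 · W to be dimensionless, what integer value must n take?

Balance the M exponent: (1)·n from γ, plus 2·(-1) + (1) = -1 from the rest, must sum to zero.
n − 1 = 0, so n = 1.

1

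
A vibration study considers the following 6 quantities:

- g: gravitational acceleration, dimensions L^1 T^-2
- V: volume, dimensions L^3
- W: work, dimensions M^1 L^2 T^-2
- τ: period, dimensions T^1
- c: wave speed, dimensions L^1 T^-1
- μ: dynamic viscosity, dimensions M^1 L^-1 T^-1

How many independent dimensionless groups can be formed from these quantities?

3

There are 6 variables and 3 base dimensions (M, L, T).
The dimension matrix has rank 3.
Independent dimensionless groups: 6 − 3 = 3.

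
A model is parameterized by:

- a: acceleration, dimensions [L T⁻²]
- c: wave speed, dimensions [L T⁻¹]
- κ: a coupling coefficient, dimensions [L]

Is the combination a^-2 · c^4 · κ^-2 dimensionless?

Sum the exponent of each base dimension across the product:
  M: −2·[a]_M + 4·[c]_M − 2·[κ]_M = −2·(0) + 4·(0) − 2·(0) = 0
  L: −2·[a]_L + 4·[c]_L − 2·[κ]_L = −2·(1) + 4·(1) − 2·(1) = 0
  T: −2·[a]_T + 4·[c]_T − 2·[κ]_T = −2·(-2) + 4·(-1) − 2·(0) = 0
  N: −2·[a]_N + 4·[c]_N − 2·[κ]_N = −2·(0) + 4·(0) − 2·(0) = 0
All base exponents vanish — dimensionless.

yes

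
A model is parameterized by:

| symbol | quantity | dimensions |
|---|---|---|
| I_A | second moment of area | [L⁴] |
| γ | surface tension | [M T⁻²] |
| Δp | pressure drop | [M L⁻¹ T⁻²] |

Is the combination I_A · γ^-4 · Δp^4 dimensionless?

Sum the exponent of each base dimension across the product:
  M: [I_A]_M − 4·[γ]_M + 4·[Δp]_M = (0) − 4·(1) + 4·(1) = 0
  L: [I_A]_L − 4·[γ]_L + 4·[Δp]_L = (4) − 4·(0) + 4·(-1) = 0
  T: [I_A]_T − 4·[γ]_T + 4·[Δp]_T = (0) − 4·(-2) + 4·(-2) = 0
  N: [I_A]_N − 4·[γ]_N + 4·[Δp]_N = (0) − 4·(0) + 4·(0) = 0
All base exponents vanish — dimensionless.

yes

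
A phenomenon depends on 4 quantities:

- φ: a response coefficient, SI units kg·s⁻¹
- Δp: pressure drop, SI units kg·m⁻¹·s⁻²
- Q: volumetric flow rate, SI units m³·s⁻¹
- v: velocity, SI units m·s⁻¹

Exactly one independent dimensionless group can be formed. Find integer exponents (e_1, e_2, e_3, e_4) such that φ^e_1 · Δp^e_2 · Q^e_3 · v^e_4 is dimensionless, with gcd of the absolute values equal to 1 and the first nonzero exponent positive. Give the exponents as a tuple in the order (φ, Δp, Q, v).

(1, -1, -1, 2)

M: e_1·(1) + e_2·(1) + e_3·(0) + e_4·(0) = 0
L: e_1·(0) + e_2·(-1) + e_3·(3) + e_4·(1) = 0
T: e_1·(-1) + e_2·(-2) + e_3·(-1) + e_4·(-1) = 0
Solving this homogeneous linear system for the smallest-integer solution (first nonzero entry positive) gives (1, -1, -1, 2).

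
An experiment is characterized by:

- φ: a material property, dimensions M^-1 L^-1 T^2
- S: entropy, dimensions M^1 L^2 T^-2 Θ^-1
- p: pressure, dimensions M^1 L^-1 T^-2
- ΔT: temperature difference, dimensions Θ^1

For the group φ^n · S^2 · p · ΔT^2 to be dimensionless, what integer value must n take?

Balance the M exponent: (-1)·n from φ, plus 2·(1) + (1) + 2·(0) = 3 from the rest, must sum to zero.
−n + 3 = 0, so n = 3.

3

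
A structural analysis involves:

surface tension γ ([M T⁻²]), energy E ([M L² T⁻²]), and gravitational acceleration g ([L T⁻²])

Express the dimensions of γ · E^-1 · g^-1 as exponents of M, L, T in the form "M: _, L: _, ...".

M: 0, L: -3, T: 2

Collect each base-dimension exponent across the product:
  M: (1) − (1) − (0) = 0
  L: (0) − (2) − (1) = -3
  T: (-2) − (-2) − (-2) = 2
So the dimensions are [L⁻³ T²].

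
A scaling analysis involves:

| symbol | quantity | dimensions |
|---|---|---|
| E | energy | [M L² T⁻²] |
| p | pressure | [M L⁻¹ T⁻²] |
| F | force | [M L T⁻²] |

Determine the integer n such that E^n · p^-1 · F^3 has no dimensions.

-2

Balance the M exponent: (1)·n from E, plus −(1) + 3·(1) = 2 from the rest, must sum to zero.
n + 2 = 0, so n = -2.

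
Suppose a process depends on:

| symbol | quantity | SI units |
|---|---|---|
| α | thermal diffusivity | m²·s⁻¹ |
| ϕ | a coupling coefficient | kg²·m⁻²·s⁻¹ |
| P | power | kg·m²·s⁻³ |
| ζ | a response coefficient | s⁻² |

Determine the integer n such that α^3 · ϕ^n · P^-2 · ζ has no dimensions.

1

Balance the M exponent: (2)·n from ϕ, plus 3·(0) − 2·(1) + (0) = -2 from the rest, must sum to zero.
2n − 2 = 0, so n = 1.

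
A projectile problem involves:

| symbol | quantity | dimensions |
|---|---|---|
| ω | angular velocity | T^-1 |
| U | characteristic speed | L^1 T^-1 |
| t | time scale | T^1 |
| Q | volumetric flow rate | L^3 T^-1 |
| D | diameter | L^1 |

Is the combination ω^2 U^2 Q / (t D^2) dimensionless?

Sum the exponent of each base dimension across the product:
  L: 2·[ω]_L + 2·[U]_L − [t]_L + [Q]_L − 2·[D]_L = 2·(0) + 2·(1) − (0) + (3) − 2·(1) = 3
  T: 2·[ω]_T + 2·[U]_T − [t]_T + [Q]_T − 2·[D]_T = 2·(-1) + 2·(-1) − (1) + (-1) − 2·(0) = -6
Net dimensions [L³ T⁻⁶] ≠ [1] — not dimensionless.

no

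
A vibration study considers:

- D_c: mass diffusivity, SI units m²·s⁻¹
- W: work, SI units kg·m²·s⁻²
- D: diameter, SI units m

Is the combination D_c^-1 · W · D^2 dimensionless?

Sum the exponent of each base dimension across the product:
  M: −[D_c]_M + [W]_M + 2·[D]_M = −(0) + (1) + 2·(0) = 1
  L: −[D_c]_L + [W]_L + 2·[D]_L = −(2) + (2) + 2·(1) = 2
  T: −[D_c]_T + [W]_T + 2·[D]_T = −(-1) + (-2) + 2·(0) = -1
Net dimensions [M L² T⁻¹] ≠ [1] — not dimensionless.

no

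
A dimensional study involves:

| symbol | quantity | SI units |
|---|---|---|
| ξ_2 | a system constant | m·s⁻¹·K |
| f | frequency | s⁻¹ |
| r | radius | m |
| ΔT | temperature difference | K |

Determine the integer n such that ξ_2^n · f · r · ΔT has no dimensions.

Balance the L exponent: (1)·n from ξ_2, plus (0) + (1) + (0) = 1 from the rest, must sum to zero.
n + 1 = 0, so n = -1.

-1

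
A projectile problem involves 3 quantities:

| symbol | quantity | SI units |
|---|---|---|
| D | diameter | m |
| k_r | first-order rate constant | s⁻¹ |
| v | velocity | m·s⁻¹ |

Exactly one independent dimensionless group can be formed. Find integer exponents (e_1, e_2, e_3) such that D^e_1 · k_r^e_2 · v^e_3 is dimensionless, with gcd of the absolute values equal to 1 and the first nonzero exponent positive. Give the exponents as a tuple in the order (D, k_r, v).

L: e_1·(1) + e_2·(0) + e_3·(1) = 0
T: e_1·(0) + e_2·(-1) + e_3·(-1) = 0
Solving this homogeneous linear system for the smallest-integer solution (first nonzero entry positive) gives (1, 1, -1).

(1, 1, -1)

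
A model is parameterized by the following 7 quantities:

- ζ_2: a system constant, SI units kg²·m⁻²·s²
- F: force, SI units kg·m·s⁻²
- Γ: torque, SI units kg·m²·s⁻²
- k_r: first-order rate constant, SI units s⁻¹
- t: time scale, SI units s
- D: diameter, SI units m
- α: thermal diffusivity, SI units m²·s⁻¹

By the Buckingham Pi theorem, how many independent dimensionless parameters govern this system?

4

There are 7 variables and 3 base dimensions (M, L, T).
The dimension matrix has rank 3.
Independent dimensionless groups: 7 − 3 = 4.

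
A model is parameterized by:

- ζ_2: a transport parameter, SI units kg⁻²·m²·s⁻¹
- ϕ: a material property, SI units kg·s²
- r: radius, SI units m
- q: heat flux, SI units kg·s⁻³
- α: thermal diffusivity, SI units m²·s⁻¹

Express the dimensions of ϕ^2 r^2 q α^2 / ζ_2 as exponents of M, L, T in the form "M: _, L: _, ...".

Collect each base-dimension exponent across the product:
  M: −(-2) + 2·(1) + 2·(0) + (1) + 2·(0) = 5
  L: −(2) + 2·(0) + 2·(1) + (0) + 2·(2) = 4
  T: −(-1) + 2·(2) + 2·(0) + (-3) + 2·(-1) = 0
So the dimensions are [M⁵ L⁴].

M: 5, L: 4, T: 0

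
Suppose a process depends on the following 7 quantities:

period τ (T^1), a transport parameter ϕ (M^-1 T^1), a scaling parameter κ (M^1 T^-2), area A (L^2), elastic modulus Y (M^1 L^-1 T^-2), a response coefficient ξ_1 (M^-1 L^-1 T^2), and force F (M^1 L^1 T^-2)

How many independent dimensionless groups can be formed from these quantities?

There are 7 variables and 3 base dimensions (M, L, T).
The dimension matrix has rank 3.
Independent dimensionless groups: 7 − 3 = 4.

4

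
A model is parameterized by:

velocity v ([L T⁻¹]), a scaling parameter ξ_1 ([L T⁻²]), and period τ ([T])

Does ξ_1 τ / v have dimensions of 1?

Sum the exponent of each base dimension across the product:
  M: −[v]_M + [ξ_1]_M + [τ]_M = −(0) + (0) + (0) = 0
  L: −[v]_L + [ξ_1]_L + [τ]_L = −(1) + (1) + (0) = 0
  T: −[v]_T + [ξ_1]_T + [τ]_T = −(-1) + (-2) + (1) = 0
All base exponents vanish — dimensionless.

yes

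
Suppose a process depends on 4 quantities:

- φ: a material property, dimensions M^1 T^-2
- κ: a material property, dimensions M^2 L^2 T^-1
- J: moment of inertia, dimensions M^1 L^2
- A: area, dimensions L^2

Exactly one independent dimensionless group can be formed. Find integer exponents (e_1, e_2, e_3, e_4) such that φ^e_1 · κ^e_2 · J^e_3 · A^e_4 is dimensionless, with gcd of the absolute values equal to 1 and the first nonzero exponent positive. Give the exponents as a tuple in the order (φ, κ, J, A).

(1, -2, 3, -1)

M: e_1·(1) + e_2·(2) + e_3·(1) + e_4·(0) = 0
L: e_1·(0) + e_2·(2) + e_3·(2) + e_4·(2) = 0
T: e_1·(-2) + e_2·(-1) + e_3·(0) + e_4·(0) = 0
Solving this homogeneous linear system for the smallest-integer solution (first nonzero entry positive) gives (1, -2, 3, -1).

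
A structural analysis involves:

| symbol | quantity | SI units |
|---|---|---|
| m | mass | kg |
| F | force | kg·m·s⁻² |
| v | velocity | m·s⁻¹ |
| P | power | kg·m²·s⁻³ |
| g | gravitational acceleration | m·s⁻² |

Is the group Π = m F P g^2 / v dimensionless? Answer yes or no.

no

Sum the exponent of each base dimension across the product:
  M: [m]_M + [F]_M − [v]_M + [P]_M + 2·[g]_M = (1) + (1) − (0) + (1) + 2·(0) = 3
  L: [m]_L + [F]_L − [v]_L + [P]_L + 2·[g]_L = (0) + (1) − (1) + (2) + 2·(1) = 4
  T: [m]_T + [F]_T − [v]_T + [P]_T + 2·[g]_T = (0) + (-2) − (-1) + (-3) + 2·(-2) = -8
Net dimensions [M³ L⁴ T⁻⁸] ≠ [1] — not dimensionless.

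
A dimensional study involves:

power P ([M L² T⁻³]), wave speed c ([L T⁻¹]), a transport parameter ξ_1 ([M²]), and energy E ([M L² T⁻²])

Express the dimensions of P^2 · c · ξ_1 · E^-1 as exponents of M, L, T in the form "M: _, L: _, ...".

M: 3, L: 3, T: -5

Collect each base-dimension exponent across the product:
  M: 2·(1) + (0) + (2) − (1) = 3
  L: 2·(2) + (1) + (0) − (2) = 3
  T: 2·(-3) + (-1) + (0) − (-2) = -5
So the dimensions are [M³ L³ T⁻⁵].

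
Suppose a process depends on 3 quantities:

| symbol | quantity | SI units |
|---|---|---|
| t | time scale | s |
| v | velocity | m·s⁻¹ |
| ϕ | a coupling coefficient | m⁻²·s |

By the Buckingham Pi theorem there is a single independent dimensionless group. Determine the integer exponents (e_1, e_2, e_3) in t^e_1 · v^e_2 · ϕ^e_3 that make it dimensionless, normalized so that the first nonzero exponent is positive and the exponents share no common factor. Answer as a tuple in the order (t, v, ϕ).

(1, 2, 1)

L: e_1·(0) + e_2·(1) + e_3·(-2) = 0
T: e_1·(1) + e_2·(-1) + e_3·(1) = 0
Solving this homogeneous linear system for the smallest-integer solution (first nonzero entry positive) gives (1, 2, 1).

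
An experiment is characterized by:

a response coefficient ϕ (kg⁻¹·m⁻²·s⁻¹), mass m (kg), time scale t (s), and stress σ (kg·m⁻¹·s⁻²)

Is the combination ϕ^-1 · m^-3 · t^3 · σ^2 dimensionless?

Sum the exponent of each base dimension across the product:
  M: −[ϕ]_M − 3·[m]_M + 3·[t]_M + 2·[σ]_M = −(-1) − 3·(1) + 3·(0) + 2·(1) = 0
  L: −[ϕ]_L − 3·[m]_L + 3·[t]_L + 2·[σ]_L = −(-2) − 3·(0) + 3·(0) + 2·(-1) = 0
  T: −[ϕ]_T − 3·[m]_T + 3·[t]_T + 2·[σ]_T = −(-1) − 3·(0) + 3·(1) + 2·(-2) = 0
  Θ: −[ϕ]_Θ − 3·[m]_Θ + 3·[t]_Θ + 2·[σ]_Θ = −(0) − 3·(0) + 3·(0) + 2·(0) = 0
All base exponents vanish — dimensionless.

yes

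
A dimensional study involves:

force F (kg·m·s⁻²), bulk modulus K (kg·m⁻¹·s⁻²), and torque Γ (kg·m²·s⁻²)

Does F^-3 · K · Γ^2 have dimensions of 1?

yes

Sum the exponent of each base dimension across the product:
  M: −3·[F]_M + [K]_M + 2·[Γ]_M = −3·(1) + (1) + 2·(1) = 0
  L: −3·[F]_L + [K]_L + 2·[Γ]_L = −3·(1) + (-1) + 2·(2) = 0
  T: −3·[F]_T + [K]_T + 2·[Γ]_T = −3·(-2) + (-2) + 2·(-2) = 0
All base exponents vanish — dimensionless.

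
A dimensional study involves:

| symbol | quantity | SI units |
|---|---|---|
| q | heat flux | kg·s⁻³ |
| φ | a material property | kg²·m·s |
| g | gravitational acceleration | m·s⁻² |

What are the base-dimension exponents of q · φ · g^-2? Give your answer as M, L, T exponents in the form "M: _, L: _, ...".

M: 3, L: -1, T: 2

Collect each base-dimension exponent across the product:
  M: (1) + (2) − 2·(0) = 3
  L: (0) + (1) − 2·(1) = -1
  T: (-3) + (1) − 2·(-2) = 2
So the dimensions are [M³ L⁻¹ T²].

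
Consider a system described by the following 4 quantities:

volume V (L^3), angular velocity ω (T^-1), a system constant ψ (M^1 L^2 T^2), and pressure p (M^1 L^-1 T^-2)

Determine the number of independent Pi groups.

There are 4 variables and 3 base dimensions (M, L, T).
The dimension matrix has rank 3.
Independent dimensionless groups: 4 − 3 = 1.

1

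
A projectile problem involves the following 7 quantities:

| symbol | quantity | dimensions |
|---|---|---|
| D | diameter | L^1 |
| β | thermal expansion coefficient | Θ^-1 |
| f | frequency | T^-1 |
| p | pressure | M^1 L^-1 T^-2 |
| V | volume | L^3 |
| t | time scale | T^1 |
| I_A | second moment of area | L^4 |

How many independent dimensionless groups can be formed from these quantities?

3

There are 7 variables and 4 base dimensions (M, L, T, Θ).
The dimension matrix has rank 4.
Independent dimensionless groups: 7 − 4 = 3.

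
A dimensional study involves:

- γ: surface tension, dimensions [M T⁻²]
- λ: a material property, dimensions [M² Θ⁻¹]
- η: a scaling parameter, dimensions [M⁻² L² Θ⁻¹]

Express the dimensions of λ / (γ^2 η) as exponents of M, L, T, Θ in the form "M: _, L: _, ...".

Collect each base-dimension exponent across the product:
  M: −2·(1) + (2) − (-2) = 2
  L: −2·(0) + (0) − (2) = -2
  T: −2·(-2) + (0) − (0) = 4
  Θ: −2·(0) + (-1) − (-1) = 0
So the dimensions are [M² L⁻² T⁴].

M: 2, L: -2, T: 4, Θ: 0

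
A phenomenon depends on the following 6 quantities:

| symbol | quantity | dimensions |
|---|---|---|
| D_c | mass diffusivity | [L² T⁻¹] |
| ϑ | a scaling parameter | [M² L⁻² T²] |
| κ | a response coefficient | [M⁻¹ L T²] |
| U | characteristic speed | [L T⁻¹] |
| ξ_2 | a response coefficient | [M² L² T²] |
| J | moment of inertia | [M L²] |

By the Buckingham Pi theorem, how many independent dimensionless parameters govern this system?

3

There are 6 variables and 3 base dimensions (M, L, T).
The dimension matrix has rank 3.
Independent dimensionless groups: 6 − 3 = 3.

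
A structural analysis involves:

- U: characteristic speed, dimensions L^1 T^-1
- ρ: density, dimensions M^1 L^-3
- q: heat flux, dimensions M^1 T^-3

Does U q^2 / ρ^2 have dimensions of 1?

Sum the exponent of each base dimension across the product:
  M: [U]_M − 2·[ρ]_M + 2·[q]_M = (0) − 2·(1) + 2·(1) = 0
  L: [U]_L − 2·[ρ]_L + 2·[q]_L = (1) − 2·(-3) + 2·(0) = 7
  T: [U]_T − 2·[ρ]_T + 2·[q]_T = (-1) − 2·(0) + 2·(-3) = -7
Net dimensions [L⁷ T⁻⁷] ≠ [1] — not dimensionless.

no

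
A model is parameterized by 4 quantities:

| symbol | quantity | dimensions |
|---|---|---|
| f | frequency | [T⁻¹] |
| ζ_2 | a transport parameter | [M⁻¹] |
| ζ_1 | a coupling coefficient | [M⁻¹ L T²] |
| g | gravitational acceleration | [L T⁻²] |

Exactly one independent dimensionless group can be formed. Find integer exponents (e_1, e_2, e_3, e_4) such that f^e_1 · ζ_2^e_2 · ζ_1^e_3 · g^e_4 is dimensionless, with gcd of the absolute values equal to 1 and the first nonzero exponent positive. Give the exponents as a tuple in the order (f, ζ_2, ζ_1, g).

(4, -1, 1, -1)

M: e_1·(0) + e_2·(-1) + e_3·(-1) + e_4·(0) = 0
L: e_1·(0) + e_2·(0) + e_3·(1) + e_4·(1) = 0
T: e_1·(-1) + e_2·(0) + e_3·(2) + e_4·(-2) = 0
Solving this homogeneous linear system for the smallest-integer solution (first nonzero entry positive) gives (4, -1, 1, -1).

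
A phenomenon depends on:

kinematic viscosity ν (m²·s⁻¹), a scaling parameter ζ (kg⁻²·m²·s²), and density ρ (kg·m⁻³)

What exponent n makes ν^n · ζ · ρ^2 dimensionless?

Balance the L exponent: (2)·n from ν, plus (2) + 2·(-3) = -4 from the rest, must sum to zero.
2n − 4 = 0, so n = 2.

2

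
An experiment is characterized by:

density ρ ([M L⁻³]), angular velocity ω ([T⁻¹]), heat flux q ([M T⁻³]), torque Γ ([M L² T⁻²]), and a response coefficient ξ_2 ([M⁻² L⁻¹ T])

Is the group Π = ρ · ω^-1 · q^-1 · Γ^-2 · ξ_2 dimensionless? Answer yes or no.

Sum the exponent of each base dimension across the product:
  M: [ρ]_M − [ω]_M − [q]_M − 2·[Γ]_M + [ξ_2]_M = (1) − (0) − (1) − 2·(1) + (-2) = -4
  L: [ρ]_L − [ω]_L − [q]_L − 2·[Γ]_L + [ξ_2]_L = (-3) − (0) − (0) − 2·(2) + (-1) = -8
  T: [ρ]_T − [ω]_T − [q]_T − 2·[Γ]_T + [ξ_2]_T = (0) − (-1) − (-3) − 2·(-2) + (1) = 9
Net dimensions [M⁻⁴ L⁻⁸ T⁹] ≠ [1] — not dimensionless.

no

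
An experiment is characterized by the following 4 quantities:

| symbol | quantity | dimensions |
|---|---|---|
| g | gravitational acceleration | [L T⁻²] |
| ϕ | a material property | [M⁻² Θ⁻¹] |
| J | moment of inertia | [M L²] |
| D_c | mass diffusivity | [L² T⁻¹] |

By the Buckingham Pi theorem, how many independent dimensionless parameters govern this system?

0

There are 4 variables and 4 base dimensions (M, L, T, Θ).
The dimension matrix has rank 4.
Independent dimensionless groups: 4 − 4 = 0.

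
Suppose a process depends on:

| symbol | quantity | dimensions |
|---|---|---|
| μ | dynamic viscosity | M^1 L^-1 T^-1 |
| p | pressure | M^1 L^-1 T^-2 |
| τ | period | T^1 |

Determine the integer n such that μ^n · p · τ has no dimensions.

-1

Balance the M exponent: (1)·n from μ, plus (1) + (0) = 1 from the rest, must sum to zero.
n + 1 = 0, so n = -1.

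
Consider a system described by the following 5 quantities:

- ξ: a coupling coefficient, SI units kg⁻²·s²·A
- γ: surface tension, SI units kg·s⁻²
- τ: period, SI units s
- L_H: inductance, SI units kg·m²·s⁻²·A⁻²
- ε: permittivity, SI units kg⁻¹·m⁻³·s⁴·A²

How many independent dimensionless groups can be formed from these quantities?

There are 5 variables and 4 base dimensions (M, L, T, I).
The dimension matrix has rank 4.
Independent dimensionless groups: 5 − 4 = 1.

1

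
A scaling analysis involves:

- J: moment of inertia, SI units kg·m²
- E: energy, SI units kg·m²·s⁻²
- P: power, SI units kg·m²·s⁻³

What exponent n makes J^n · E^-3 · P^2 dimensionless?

Balance the M exponent: (1)·n from J, plus −3·(1) + 2·(1) = -1 from the rest, must sum to zero.
n − 1 = 0, so n = 1.

1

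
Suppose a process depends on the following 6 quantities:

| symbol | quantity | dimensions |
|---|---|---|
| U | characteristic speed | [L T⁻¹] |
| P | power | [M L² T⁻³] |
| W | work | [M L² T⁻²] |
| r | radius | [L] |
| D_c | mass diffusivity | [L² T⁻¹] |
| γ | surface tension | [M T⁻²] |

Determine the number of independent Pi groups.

There are 6 variables and 3 base dimensions (M, L, T).
The dimension matrix has rank 3.
Independent dimensionless groups: 6 − 3 = 3.

3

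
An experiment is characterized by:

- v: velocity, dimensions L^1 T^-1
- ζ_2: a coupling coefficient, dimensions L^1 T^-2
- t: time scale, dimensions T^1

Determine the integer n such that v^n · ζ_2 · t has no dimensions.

-1

Balance the L exponent: (1)·n from v, plus (1) + (0) = 1 from the rest, must sum to zero.
n + 1 = 0, so n = -1.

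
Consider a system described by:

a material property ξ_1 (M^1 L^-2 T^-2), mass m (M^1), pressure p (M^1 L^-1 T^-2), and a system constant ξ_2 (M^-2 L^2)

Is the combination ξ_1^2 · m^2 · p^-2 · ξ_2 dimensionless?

yes

Sum the exponent of each base dimension across the product:
  M: 2·[ξ_1]_M + 2·[m]_M − 2·[p]_M + [ξ_2]_M = 2·(1) + 2·(1) − 2·(1) + (-2) = 0
  L: 2·[ξ_1]_L + 2·[m]_L − 2·[p]_L + [ξ_2]_L = 2·(-2) + 2·(0) − 2·(-1) + (2) = 0
  T: 2·[ξ_1]_T + 2·[m]_T − 2·[p]_T + [ξ_2]_T = 2·(-2) + 2·(0) − 2·(-2) + (0) = 0
All base exponents vanish — dimensionless.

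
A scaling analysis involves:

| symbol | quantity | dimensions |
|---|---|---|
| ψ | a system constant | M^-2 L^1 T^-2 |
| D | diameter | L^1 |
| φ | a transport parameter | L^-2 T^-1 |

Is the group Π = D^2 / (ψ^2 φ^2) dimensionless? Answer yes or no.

Sum the exponent of each base dimension across the product:
  M: −2·[ψ]_M + 2·[D]_M − 2·[φ]_M = −2·(-2) + 2·(0) − 2·(0) = 4
  L: −2·[ψ]_L + 2·[D]_L − 2·[φ]_L = −2·(1) + 2·(1) − 2·(-2) = 4
  T: −2·[ψ]_T + 2·[D]_T − 2·[φ]_T = −2·(-2) + 2·(0) − 2·(-1) = 6
Net dimensions [M⁴ L⁴ T⁶] ≠ [1] — not dimensionless.

no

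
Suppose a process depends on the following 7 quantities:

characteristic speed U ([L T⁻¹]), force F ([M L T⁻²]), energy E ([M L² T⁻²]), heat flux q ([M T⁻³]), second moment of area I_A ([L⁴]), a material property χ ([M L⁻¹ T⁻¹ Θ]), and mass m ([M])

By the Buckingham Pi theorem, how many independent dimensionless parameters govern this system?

There are 7 variables and 4 base dimensions (M, L, T, Θ).
The dimension matrix has rank 4.
Independent dimensionless groups: 7 − 4 = 3.

3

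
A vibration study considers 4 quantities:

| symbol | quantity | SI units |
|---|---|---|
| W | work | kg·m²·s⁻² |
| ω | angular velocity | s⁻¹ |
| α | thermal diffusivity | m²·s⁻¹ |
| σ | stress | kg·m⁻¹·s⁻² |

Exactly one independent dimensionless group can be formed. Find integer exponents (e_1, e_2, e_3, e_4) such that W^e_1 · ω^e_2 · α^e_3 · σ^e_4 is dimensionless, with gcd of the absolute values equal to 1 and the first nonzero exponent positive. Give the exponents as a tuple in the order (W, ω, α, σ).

(2, 3, -3, -2)

M: e_1·(1) + e_2·(0) + e_3·(0) + e_4·(1) = 0
L: e_1·(2) + e_2·(0) + e_3·(2) + e_4·(-1) = 0
T: e_1·(-2) + e_2·(-1) + e_3·(-1) + e_4·(-2) = 0
Solving this homogeneous linear system for the smallest-integer solution (first nonzero entry positive) gives (2, 3, -3, -2).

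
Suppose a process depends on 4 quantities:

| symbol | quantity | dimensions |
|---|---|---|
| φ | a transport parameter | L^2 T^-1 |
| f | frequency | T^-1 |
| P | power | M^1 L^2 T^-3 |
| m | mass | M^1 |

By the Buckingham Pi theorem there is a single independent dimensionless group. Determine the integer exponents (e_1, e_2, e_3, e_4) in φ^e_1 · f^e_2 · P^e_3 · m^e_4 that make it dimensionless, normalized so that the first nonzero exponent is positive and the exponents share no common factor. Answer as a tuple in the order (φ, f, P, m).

M: e_1·(0) + e_2·(0) + e_3·(1) + e_4·(1) = 0
L: e_1·(2) + e_2·(0) + e_3·(2) + e_4·(0) = 0
T: e_1·(-1) + e_2·(-1) + e_3·(-3) + e_4·(0) = 0
Solving this homogeneous linear system for the smallest-integer solution (first nonzero entry positive) gives (1, 2, -1, 1).

(1, 2, -1, 1)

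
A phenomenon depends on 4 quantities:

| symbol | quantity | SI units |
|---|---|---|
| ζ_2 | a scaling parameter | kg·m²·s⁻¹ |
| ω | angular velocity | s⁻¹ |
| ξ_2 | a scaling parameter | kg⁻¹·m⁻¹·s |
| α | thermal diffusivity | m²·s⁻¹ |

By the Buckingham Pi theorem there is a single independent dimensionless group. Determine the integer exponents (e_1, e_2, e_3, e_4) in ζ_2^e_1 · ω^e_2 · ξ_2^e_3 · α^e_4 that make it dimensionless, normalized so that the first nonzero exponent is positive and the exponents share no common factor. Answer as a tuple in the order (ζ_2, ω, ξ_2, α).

M: e_1·(1) + e_2·(0) + e_3·(-1) + e_4·(0) = 0
L: e_1·(2) + e_2·(0) + e_3·(-1) + e_4·(2) = 0
T: e_1·(-1) + e_2·(-1) + e_3·(1) + e_4·(-1) = 0
Solving this homogeneous linear system for the smallest-integer solution (first nonzero entry positive) gives (2, 1, 2, -1).

(2, 1, 2, -1)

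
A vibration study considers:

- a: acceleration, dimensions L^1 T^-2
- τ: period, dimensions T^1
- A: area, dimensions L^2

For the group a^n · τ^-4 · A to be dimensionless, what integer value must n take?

-2

Balance the L exponent: (1)·n from a, plus −4·(0) + (2) = 2 from the rest, must sum to zero.
n + 2 = 0, so n = -2.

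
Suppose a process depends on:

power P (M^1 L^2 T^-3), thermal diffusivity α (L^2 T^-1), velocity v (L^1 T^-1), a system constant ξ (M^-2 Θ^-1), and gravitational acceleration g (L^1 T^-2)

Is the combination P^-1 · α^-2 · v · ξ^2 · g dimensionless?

Sum the exponent of each base dimension across the product:
  M: −[P]_M − 2·[α]_M + [v]_M + 2·[ξ]_M + [g]_M = −(1) − 2·(0) + (0) + 2·(-2) + (0) = -5
  L: −[P]_L − 2·[α]_L + [v]_L + 2·[ξ]_L + [g]_L = −(2) − 2·(2) + (1) + 2·(0) + (1) = -4
  T: −[P]_T − 2·[α]_T + [v]_T + 2·[ξ]_T + [g]_T = −(-3) − 2·(-1) + (-1) + 2·(0) + (-2) = 2
  Θ: −[P]_Θ − 2·[α]_Θ + [v]_Θ + 2·[ξ]_Θ + [g]_Θ = −(0) − 2·(0) + (0) + 2·(-1) + (0) = -2
Net dimensions [M⁻⁵ L⁻⁴ T² Θ⁻²] ≠ [1] — not dimensionless.

no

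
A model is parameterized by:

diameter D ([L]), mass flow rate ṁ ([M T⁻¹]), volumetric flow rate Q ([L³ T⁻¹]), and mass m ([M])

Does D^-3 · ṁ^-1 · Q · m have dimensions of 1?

yes

Sum the exponent of each base dimension across the product:
  M: −3·[D]_M − [ṁ]_M + [Q]_M + [m]_M = −3·(0) − (1) + (0) + (1) = 0
  L: −3·[D]_L − [ṁ]_L + [Q]_L + [m]_L = −3·(1) − (0) + (3) + (0) = 0
  T: −3·[D]_T − [ṁ]_T + [Q]_T + [m]_T = −3·(0) − (-1) + (-1) + (0) = 0
  Θ: −3·[D]_Θ − [ṁ]_Θ + [Q]_Θ + [m]_Θ = −3·(0) − (0) + (0) + (0) = 0
All base exponents vanish — dimensionless.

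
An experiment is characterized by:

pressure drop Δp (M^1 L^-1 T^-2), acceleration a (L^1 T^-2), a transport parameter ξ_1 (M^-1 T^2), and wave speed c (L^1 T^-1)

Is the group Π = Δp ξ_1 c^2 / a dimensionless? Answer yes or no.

Sum the exponent of each base dimension across the product:
  M: [Δp]_M − [a]_M + [ξ_1]_M + 2·[c]_M = (1) − (0) + (-1) + 2·(0) = 0
  L: [Δp]_L − [a]_L + [ξ_1]_L + 2·[c]_L = (-1) − (1) + (0) + 2·(1) = 0
  T: [Δp]_T − [a]_T + [ξ_1]_T + 2·[c]_T = (-2) − (-2) + (2) + 2·(-1) = 0
All base exponents vanish — dimensionless.

yes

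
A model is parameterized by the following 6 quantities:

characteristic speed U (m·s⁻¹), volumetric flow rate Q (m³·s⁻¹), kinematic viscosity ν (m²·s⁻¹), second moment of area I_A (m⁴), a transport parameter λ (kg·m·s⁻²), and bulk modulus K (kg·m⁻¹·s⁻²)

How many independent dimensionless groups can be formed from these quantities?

There are 6 variables and 3 base dimensions (M, L, T).
The dimension matrix has rank 3.
Independent dimensionless groups: 6 − 3 = 3.

3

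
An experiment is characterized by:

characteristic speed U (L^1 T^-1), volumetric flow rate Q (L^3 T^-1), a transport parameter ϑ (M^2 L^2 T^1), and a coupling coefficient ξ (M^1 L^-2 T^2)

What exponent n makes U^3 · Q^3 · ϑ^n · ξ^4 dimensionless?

-2

Balance the M exponent: (2)·n from ϑ, plus 3·(0) + 3·(0) + 4·(1) = 4 from the rest, must sum to zero.
2n + 4 = 0, so n = -2.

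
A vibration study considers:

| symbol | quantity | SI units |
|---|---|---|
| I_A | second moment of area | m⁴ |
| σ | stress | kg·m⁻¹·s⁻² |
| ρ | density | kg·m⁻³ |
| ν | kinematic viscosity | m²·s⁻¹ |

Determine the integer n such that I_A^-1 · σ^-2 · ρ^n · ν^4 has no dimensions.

2

Balance the M exponent: (1)·n from ρ, plus −(0) − 2·(1) + 4·(0) = -2 from the rest, must sum to zero.
n − 2 = 0, so n = 2.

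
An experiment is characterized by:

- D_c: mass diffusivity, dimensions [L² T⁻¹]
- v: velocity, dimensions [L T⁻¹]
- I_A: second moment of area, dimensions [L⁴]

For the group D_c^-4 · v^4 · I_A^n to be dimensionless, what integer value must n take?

Balance the L exponent: (4)·n from I_A, plus −4·(2) + 4·(1) = -4 from the rest, must sum to zero.
4n − 4 = 0, so n = 1.

1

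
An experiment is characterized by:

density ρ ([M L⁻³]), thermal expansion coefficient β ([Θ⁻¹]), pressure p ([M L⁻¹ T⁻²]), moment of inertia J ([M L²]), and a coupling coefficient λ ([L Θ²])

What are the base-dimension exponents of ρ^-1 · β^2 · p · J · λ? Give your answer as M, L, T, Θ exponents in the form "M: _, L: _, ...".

Collect each base-dimension exponent across the product:
  M: −(1) + 2·(0) + (1) + (1) + (0) = 1
  L: −(-3) + 2·(0) + (-1) + (2) + (1) = 5
  T: −(0) + 2·(0) + (-2) + (0) + (0) = -2
  Θ: −(0) + 2·(-1) + (0) + (0) + (2) = 0
So the dimensions are [M L⁵ T⁻²].

M: 1, L: 5, T: -2, Θ: 0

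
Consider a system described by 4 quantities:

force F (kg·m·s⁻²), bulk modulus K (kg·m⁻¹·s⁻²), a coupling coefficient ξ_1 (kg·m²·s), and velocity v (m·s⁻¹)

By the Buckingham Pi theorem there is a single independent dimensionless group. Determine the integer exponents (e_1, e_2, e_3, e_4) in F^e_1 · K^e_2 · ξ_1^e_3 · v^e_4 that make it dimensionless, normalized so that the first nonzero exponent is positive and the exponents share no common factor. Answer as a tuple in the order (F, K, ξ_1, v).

M: e_1·(1) + e_2·(1) + e_3·(1) + e_4·(0) = 0
L: e_1·(1) + e_2·(-1) + e_3·(2) + e_4·(1) = 0
T: e_1·(-2) + e_2·(-2) + e_3·(1) + e_4·(-1) = 0
Solving this homogeneous linear system for the smallest-integer solution (first nonzero entry positive) gives (3, -2, -1, -3).

(3, -2, -1, -3)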